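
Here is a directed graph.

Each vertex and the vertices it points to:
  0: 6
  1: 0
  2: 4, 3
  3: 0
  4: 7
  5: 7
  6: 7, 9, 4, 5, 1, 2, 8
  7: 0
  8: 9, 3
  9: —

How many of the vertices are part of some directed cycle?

9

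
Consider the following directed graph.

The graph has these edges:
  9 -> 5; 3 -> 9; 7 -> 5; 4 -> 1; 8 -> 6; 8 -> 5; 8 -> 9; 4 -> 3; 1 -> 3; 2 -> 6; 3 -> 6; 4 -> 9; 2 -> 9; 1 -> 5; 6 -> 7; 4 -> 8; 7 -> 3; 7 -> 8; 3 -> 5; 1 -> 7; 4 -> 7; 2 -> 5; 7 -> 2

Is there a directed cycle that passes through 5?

5 lies on a cycle iff there is a path from 5 back to itself.
Exploring from 5, it never reaches itself; equivalently, its strongly connected component is a singleton.

No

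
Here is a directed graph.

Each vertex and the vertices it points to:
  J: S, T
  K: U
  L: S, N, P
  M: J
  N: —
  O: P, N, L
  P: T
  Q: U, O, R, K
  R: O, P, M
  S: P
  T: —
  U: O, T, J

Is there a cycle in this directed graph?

DFS with white/gray/black marking, starting from S:
S gray
  P gray
    T gray
    T black
  P black
S black
J gray
  J→S: S black — skip
  J→T: T black — skip
J black
K gray
  U gray
    O gray
      O→P: P black — skip
      N gray
      N black
      L gray
        L→S: S black — skip
        L→N: N black — skip
        L→P: P black — skip
      L black
    O black
    U→T: T black — skip
    U→J: J black — skip
  U black
K black
M gray
  M→J: J black — skip
M black
Q gray
  Q→U: U black — skip
  Q→O: O black — skip
  R gray
    R→O: O black — skip
    R→P: P black — skip
    R→M: M black — skip
  R black
  Q→K: K black — skip
Q black
Every edge goes to a white or black vertex — no back edge, so the graph is acyclic.

No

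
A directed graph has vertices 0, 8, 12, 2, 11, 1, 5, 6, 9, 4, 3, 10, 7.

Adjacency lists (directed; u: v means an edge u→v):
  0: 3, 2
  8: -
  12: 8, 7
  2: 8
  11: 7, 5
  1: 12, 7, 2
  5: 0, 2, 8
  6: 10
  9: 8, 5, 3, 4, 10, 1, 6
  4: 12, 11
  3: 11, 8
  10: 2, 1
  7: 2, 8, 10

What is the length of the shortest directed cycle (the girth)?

3

For each vertex v, BFS finds the shortest path from v back to v.
The shortest such closed walk is 1 → 7 → 10 → 1, length 3.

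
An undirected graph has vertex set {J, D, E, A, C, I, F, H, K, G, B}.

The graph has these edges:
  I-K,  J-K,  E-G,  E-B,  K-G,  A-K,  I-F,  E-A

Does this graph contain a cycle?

Yes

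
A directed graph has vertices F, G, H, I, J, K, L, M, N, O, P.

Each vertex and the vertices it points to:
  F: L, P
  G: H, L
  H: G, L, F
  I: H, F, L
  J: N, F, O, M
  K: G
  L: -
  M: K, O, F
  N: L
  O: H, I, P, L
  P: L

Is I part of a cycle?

I lies on a cycle iff there is a path from I back to itself.
Exploring from I, it never reaches itself; equivalently, its strongly connected component is a singleton.

No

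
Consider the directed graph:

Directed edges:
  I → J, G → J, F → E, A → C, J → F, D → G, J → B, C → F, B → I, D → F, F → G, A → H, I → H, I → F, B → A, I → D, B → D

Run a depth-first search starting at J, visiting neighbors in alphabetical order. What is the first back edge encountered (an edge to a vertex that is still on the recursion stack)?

G->J

DFS from J (visiting neighbors in alphabetical order); mark gray on enter, black on exit:
J gray
  B gray
    A gray
      C gray
        F gray
          E gray
          E black
          G gray
            G→J: J is gray → back edge
First back edge: G → J.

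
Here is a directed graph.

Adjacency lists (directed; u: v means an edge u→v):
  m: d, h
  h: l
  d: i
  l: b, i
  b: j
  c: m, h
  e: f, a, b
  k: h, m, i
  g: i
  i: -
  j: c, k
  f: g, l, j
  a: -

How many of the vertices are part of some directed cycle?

7

A vertex is on a directed cycle iff it belongs to a strongly connected component of size ≥ 2 (or has a self-loop).
The vertices on cycles are {b, c, h, j, k, l, m} — 7 in total.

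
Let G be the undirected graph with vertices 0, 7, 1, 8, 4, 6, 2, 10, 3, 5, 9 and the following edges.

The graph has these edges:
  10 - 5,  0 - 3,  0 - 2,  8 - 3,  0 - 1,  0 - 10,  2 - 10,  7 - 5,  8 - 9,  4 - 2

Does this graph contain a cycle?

Yes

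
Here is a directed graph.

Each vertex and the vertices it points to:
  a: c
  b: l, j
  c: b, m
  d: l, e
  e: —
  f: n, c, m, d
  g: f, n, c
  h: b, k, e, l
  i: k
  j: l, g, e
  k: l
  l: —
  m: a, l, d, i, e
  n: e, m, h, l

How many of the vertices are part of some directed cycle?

A vertex is on a directed cycle iff it belongs to a strongly connected component of size ≥ 2 (or has a self-loop).
The vertices on cycles are {a, b, c, f, g, h, j, m, n} — 9 in total.

9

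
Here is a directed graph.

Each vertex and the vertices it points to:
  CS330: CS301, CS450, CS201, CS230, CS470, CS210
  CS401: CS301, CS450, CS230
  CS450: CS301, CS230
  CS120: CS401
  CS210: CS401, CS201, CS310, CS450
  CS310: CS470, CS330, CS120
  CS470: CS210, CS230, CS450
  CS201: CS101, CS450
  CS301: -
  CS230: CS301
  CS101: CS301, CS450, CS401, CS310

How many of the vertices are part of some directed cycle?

6

A vertex is on a directed cycle iff it belongs to a strongly connected component of size ≥ 2 (or has a self-loop).
The vertices on cycles are {CS101, CS201, CS210, CS310, CS330, CS470} — 6 in total.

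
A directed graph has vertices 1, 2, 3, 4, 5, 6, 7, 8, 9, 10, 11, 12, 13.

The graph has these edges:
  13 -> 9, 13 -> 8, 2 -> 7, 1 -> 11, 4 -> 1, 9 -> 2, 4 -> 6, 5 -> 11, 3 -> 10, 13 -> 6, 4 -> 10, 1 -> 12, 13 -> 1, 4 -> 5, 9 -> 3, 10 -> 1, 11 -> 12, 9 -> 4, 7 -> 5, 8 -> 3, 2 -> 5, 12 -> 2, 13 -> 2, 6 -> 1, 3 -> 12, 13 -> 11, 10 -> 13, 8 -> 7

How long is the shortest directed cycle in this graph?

4

For each vertex v, BFS finds the shortest path from v back to v.
The shortest such closed walk is 13 → 9 → 3 → 10 → 13, length 4.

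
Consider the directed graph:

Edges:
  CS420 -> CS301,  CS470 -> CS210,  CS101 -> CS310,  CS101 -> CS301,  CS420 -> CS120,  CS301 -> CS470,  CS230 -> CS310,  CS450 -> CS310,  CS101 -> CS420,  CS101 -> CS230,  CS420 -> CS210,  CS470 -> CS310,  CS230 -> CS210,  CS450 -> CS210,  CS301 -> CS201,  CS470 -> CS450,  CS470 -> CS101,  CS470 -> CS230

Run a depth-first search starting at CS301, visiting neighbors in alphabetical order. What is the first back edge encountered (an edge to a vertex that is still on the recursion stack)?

CS101->CS301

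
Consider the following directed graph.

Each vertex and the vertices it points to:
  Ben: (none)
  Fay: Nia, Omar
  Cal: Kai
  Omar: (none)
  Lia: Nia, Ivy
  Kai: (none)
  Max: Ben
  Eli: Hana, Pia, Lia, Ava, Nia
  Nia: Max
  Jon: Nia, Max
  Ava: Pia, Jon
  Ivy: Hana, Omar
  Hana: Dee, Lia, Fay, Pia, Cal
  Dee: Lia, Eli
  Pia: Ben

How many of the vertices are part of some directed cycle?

A vertex is on a directed cycle iff it belongs to a strongly connected component of size ≥ 2 (or has a self-loop).
The vertices on cycles are {Dee, Eli, Ivy, Lia, Hana} — 5 in total.

5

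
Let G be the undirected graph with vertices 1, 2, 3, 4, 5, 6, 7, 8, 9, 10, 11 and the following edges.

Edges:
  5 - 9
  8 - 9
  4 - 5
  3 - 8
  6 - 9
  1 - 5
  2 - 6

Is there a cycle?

DFS, tracking each vertex's parent; an edge to a visited non-parent vertex closes a cycle.
Start from 3:
visit 3 (parent –)
  visit 8 (parent 3)
    8–3: parent, skip
    visit 9 (parent 8)
      visit 6 (parent 9)
        visit 2 (parent 6)
          2–6: parent, skip
        6–9: parent, skip
      visit 5 (parent 9)
        visit 4 (parent 5)
          4–5: parent, skip
        5–9: parent, skip
        visit 1 (parent 5)
          1–5: parent, skip
      9–8: parent, skip
visit 7 (parent –)
visit 10 (parent –)
visit 11 (parent –)
No non-parent visited neighbor found — the graph is a forest.

No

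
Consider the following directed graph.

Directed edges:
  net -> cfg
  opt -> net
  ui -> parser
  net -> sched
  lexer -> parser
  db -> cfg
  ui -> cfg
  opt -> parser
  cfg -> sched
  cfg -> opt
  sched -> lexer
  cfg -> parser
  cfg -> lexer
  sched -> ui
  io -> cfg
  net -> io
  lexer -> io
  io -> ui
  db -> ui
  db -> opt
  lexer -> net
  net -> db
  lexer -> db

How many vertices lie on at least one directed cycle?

8

A vertex is on a directed cycle iff it belongs to a strongly connected component of size ≥ 2 (or has a self-loop).
The vertices on cycles are {db, io, ui, cfg, net, opt, lexer, sched} — 8 in total.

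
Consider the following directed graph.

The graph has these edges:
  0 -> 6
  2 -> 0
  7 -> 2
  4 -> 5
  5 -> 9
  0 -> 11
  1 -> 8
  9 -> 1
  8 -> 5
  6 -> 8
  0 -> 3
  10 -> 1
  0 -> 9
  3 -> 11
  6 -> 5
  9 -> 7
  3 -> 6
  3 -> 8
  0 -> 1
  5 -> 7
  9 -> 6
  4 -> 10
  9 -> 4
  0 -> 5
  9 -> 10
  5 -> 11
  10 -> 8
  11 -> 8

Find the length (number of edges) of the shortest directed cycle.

For each vertex v, BFS finds the shortest path from v back to v.
The shortest such closed walk is 5 → 9 → 4 → 5, length 3.

3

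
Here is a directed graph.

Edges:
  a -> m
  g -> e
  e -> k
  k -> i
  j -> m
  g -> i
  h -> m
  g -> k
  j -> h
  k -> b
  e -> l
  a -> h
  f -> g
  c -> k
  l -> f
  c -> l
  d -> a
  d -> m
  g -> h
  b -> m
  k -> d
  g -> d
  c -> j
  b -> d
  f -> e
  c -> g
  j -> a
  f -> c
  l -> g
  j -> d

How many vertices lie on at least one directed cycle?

A vertex is on a directed cycle iff it belongs to a strongly connected component of size ≥ 2 (or has a self-loop).
The vertices on cycles are {c, e, f, g, l} — 5 in total.

5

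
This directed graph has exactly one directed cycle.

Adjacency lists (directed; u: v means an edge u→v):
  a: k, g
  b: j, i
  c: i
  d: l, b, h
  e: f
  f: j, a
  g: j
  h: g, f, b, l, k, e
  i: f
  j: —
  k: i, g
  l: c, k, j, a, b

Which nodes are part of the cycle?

a, f, i, k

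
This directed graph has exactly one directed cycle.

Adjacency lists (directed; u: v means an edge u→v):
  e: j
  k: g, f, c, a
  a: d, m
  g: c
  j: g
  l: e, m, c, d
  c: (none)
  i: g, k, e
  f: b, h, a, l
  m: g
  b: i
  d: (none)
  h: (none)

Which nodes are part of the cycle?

DFS with gray/black marking from f:
f gray
  b gray
    i gray
      g gray
        c gray
        c black
      g black
      k gray
        k→g: g black — skip
        k→f: f is gray → back edge
Back edge closes the cycle f → b → i → k → f; its vertices are {b, f, i, k}.

b, f, i, k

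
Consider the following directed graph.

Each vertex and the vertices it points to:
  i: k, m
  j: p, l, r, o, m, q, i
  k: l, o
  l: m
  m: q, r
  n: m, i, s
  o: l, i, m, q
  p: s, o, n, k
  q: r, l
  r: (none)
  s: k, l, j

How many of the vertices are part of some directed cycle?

10

A vertex is on a directed cycle iff it belongs to a strongly connected component of size ≥ 2 (or has a self-loop).
The vertices on cycles are {i, j, k, l, m, n, o, p, q, s} — 10 in total.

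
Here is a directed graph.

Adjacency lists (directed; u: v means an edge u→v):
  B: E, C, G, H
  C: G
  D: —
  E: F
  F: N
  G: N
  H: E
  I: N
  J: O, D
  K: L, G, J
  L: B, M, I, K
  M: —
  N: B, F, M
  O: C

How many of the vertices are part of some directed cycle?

9

A vertex is on a directed cycle iff it belongs to a strongly connected component of size ≥ 2 (or has a self-loop).
The vertices on cycles are {B, C, E, F, G, H, K, L, N} — 9 in total.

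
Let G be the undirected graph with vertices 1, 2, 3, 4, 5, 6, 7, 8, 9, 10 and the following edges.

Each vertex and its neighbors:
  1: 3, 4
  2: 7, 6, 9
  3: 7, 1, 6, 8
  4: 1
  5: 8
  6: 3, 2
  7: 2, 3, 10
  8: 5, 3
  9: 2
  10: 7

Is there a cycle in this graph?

DFS, tracking each vertex's parent; an edge to a visited non-parent vertex closes a cycle.
Start from 8:
visit 8 (parent –)
  visit 5 (parent 8)
    5–8: parent, skip
  visit 3 (parent 8)
    visit 7 (parent 3)
      visit 2 (parent 7)
        2–7: parent, skip
        visit 6 (parent 2)
          6–3: 3 visited and ≠ parent → cycle
Cycle: 3 – 7 – 2 – 6 – 3.

Yes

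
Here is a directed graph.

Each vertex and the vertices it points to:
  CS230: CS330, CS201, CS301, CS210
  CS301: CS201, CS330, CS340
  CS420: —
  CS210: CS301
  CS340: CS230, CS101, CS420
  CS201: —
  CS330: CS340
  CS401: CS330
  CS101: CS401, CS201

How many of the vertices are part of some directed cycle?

7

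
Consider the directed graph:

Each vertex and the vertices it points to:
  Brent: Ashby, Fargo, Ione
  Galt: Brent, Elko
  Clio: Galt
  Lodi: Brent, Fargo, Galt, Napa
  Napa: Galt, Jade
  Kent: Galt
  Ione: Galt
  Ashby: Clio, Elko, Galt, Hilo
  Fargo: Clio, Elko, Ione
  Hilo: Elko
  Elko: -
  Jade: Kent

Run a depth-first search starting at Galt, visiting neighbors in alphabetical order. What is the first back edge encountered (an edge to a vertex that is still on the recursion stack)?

Clio→Galt

DFS from Galt (visiting neighbors in alphabetical order); mark gray on enter, black on exit:
Galt gray
  Brent gray
    Ashby gray
      Clio gray
        Clio→Galt: Galt is gray → back edge
First back edge: Clio → Galt.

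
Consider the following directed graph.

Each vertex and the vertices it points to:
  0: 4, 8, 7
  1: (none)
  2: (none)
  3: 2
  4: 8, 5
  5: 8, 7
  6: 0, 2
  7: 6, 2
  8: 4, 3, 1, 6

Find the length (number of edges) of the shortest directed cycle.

For each vertex v, BFS finds the shortest path from v back to v.
The shortest such closed walk is 4 → 8 → 4, length 2.

2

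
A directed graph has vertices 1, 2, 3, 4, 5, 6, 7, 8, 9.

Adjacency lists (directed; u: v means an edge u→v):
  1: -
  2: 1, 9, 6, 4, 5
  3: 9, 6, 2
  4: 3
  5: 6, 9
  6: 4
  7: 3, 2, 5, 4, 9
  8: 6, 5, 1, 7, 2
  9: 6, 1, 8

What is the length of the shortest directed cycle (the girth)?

For each vertex v, BFS finds the shortest path from v back to v.
The shortest such closed walk is 8 → 5 → 9 → 8, length 3.

3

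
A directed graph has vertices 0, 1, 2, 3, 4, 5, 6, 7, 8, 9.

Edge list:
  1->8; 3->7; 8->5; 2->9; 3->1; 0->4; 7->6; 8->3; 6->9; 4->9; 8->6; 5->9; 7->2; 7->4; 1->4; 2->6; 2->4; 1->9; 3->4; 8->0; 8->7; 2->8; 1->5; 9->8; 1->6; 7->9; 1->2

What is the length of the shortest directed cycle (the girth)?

For each vertex v, BFS finds the shortest path from v back to v.
The shortest such closed walk is 8 → 3 → 1 → 8, length 3.

3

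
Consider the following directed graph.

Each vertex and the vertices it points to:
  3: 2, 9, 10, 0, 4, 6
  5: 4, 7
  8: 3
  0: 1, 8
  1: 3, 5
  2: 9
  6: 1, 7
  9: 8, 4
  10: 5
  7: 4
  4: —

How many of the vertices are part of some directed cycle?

7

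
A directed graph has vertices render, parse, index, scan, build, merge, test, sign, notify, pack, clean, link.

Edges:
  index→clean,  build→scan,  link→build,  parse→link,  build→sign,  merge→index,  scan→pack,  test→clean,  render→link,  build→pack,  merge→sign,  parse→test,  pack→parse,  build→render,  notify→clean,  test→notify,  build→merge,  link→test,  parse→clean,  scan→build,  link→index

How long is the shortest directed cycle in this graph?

For each vertex v, BFS finds the shortest path from v back to v.
The shortest such closed walk is scan → build → scan, length 2.

2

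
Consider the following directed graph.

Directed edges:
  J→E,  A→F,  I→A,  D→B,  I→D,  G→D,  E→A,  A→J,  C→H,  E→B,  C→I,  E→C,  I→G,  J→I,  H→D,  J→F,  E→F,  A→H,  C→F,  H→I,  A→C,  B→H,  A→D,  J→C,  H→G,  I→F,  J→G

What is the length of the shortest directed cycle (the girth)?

For each vertex v, BFS finds the shortest path from v back to v.
The shortest such closed walk is E → A → J → E, length 3.

3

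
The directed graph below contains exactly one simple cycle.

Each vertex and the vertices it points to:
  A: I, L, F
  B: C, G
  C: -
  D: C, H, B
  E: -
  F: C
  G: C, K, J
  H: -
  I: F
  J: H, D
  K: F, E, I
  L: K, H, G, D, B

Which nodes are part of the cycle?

DFS with gray/black marking from G:
G gray
  C gray
  C black
  K gray
    F gray
      F→C: C black — skip
    F black
    E gray
    E black
    I gray
      I→F: F black — skip
    I black
  K black
  J gray
    H gray
    H black
    D gray
      D→C: C black — skip
      D→H: H black — skip
      B gray
        B→C: C black — skip
        B→G: G is gray → back edge
Back edge closes the cycle G → J → D → B → G; its vertices are {B, D, G, J}.

B, D, G, J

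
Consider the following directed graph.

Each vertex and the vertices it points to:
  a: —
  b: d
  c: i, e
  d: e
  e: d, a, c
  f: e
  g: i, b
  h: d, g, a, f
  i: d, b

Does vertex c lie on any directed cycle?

c is on a cycle iff c can reach itself via ≥1 edge.
c → e → c — yes.

Yes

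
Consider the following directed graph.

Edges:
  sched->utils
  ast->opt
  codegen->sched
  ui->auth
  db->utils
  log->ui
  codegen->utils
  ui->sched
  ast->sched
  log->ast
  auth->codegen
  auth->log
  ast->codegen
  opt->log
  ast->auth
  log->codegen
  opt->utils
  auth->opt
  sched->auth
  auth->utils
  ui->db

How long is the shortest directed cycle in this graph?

3

For each vertex v, BFS finds the shortest path from v back to v.
The shortest such closed walk is log → ast → opt → log, length 3.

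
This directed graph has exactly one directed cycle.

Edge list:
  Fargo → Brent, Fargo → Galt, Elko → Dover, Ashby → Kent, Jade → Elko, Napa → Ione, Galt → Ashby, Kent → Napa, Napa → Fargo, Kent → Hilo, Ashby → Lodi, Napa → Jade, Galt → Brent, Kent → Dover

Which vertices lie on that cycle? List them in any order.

Galt, Kent, Napa, Ashby, Fargo

DFS with gray/black marking from Ashby:
Ashby gray
  Kent gray
    Hilo gray
    Hilo black
    Napa gray
      Jade gray
        Elko gray
          Dover gray
          Dover black
        Elko black
      Jade black
      Fargo gray
        Galt gray
          Brent gray
          Brent black
          Galt→Ashby: Ashby is gray → back edge
Back edge closes the cycle Ashby → Kent → Napa → Fargo → Galt → Ashby; its vertices are {Galt, Kent, Napa, Ashby, Fargo}.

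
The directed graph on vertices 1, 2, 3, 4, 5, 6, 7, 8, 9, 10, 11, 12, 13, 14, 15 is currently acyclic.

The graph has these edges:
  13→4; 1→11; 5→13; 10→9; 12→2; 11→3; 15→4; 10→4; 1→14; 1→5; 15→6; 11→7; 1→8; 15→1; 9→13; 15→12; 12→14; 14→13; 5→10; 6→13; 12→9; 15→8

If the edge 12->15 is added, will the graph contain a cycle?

Yes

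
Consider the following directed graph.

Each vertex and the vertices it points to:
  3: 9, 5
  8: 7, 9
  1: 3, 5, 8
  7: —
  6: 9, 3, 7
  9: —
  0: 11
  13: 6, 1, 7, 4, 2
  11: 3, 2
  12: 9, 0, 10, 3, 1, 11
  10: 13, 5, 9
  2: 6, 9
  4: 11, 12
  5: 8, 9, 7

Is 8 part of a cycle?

No

8 lies on a cycle iff there is a path from 8 back to itself.
Exploring from 8, it never reaches itself; equivalently, its strongly connected component is a singleton.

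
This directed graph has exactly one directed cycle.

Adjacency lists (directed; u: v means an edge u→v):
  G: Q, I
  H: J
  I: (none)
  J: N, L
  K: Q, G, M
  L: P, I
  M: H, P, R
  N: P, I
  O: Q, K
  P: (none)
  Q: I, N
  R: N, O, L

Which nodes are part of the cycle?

DFS with gray/black marking from M:
M gray
  H gray
    J gray
      N gray
        P gray
        P black
        I gray
        I black
      N black
      L gray
        L→P: P black — skip
        L→I: I black — skip
      L black
    J black
  H black
  M→P: P black — skip
  R gray
    R→N: N black — skip
    O gray
      Q gray
        Q→I: I black — skip
        Q→N: N black — skip
      Q black
      K gray
        K→Q: Q black — skip
        G gray
          G→Q: Q black — skip
          G→I: I black — skip
        G black
        K→M: M is gray → back edge
Back edge closes the cycle M → R → O → K → M; its vertices are {K, M, O, R}.

K, M, O, R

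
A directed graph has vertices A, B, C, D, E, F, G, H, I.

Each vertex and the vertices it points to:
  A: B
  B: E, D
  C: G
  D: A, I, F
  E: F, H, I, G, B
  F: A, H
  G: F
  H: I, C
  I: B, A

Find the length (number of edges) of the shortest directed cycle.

For each vertex v, BFS finds the shortest path from v back to v.
The shortest such closed walk is B → E → B, length 2.

2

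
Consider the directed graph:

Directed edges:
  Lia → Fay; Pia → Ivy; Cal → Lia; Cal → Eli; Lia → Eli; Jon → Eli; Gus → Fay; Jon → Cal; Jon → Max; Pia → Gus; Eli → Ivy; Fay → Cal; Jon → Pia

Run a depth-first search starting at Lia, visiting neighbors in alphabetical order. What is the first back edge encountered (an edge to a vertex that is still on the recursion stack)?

Cal→Lia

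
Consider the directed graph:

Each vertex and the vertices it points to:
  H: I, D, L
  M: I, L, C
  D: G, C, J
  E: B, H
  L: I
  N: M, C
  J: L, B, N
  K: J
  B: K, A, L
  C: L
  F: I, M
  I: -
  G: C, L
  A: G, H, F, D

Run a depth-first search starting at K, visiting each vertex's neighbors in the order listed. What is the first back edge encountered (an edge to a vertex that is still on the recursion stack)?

B→K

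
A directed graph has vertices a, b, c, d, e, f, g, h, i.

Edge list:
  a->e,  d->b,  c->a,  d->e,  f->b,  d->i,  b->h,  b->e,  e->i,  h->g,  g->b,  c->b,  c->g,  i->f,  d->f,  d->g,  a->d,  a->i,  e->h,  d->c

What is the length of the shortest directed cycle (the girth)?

3

For each vertex v, BFS finds the shortest path from v back to v.
The shortest such closed walk is a → d → c → a, length 3.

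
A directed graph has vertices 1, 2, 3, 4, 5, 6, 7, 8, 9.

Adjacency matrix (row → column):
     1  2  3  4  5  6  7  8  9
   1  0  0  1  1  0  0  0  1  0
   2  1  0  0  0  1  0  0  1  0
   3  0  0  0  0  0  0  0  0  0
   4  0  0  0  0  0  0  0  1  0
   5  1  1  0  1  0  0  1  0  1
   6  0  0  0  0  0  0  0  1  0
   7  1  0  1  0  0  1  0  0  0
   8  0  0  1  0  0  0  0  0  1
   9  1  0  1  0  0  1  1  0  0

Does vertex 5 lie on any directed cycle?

5 is on a cycle iff 5 can reach itself via ≥1 edge.
5 → 2 → 5 — yes.

Yes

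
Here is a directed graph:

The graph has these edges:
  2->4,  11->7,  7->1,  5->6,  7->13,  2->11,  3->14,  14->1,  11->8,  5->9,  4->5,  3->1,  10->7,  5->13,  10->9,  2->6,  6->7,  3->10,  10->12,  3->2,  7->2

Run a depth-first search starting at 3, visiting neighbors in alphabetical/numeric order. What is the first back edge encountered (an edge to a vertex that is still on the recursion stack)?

7→2

DFS from 3 (visiting neighbors in alphabetical/numeric order); mark gray on enter, black on exit:
3 gray
  1 gray
  1 black
  2 gray
    4 gray
      5 gray
        6 gray
          7 gray
            7→1: 1 black — skip
            7→2: 2 is gray → back edge
First back edge: 7 → 2.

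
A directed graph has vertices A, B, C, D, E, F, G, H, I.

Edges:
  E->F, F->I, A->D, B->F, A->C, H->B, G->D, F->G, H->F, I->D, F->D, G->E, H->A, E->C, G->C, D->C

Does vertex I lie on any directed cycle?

No

I lies on a cycle iff there is a path from I back to itself.
Exploring from I, it never reaches itself; equivalently, its strongly connected component is a singleton.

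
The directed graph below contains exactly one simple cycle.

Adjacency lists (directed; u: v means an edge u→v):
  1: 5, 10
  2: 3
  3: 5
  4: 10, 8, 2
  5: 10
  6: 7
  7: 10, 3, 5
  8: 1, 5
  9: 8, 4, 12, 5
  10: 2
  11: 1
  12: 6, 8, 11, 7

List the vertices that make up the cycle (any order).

DFS with gray/black marking from 2:
2 gray
  3 gray
    5 gray
      10 gray
        10→2: 2 is gray → back edge
Back edge closes the cycle 2 → 3 → 5 → 10 → 2; its vertices are {2, 3, 5, 10}.

2, 3, 5, 10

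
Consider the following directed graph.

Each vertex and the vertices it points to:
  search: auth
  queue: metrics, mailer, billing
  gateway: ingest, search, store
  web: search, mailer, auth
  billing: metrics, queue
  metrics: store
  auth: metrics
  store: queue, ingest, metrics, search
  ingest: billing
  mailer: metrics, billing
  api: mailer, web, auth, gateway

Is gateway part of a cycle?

No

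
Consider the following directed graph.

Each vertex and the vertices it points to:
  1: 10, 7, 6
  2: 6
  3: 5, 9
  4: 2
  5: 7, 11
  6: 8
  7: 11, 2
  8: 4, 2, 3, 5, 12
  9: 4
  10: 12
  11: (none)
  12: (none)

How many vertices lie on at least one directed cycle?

8

A vertex is on a directed cycle iff it belongs to a strongly connected component of size ≥ 2 (or has a self-loop).
The vertices on cycles are {2, 3, 4, 5, 6, 7, 8, 9} — 8 in total.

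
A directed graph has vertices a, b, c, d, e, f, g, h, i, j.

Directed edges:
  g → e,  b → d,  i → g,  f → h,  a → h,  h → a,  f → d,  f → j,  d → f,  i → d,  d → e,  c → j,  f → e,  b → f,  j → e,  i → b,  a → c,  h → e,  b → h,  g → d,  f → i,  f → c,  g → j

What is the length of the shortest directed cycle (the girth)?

2

For each vertex v, BFS finds the shortest path from v back to v.
The shortest such closed walk is f → d → f, length 2.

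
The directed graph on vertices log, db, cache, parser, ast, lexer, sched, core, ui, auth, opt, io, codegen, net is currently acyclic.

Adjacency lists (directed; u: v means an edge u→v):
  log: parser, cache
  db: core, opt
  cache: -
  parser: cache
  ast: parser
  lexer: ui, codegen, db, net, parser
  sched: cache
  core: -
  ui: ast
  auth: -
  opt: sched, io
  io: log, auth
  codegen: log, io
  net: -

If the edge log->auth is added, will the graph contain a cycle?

Adding log→auth creates a cycle iff auth can already reach log.
Explore from auth: no path reaches log. The graph stays acyclic.

No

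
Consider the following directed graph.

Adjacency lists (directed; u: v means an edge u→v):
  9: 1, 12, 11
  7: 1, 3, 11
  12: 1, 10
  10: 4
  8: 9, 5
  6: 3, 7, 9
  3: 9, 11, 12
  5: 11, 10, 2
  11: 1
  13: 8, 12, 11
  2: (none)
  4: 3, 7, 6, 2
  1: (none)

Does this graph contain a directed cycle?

Yes

DFS with white/gray/black marking, starting from 4:
4 gray
  3 gray
    9 gray
      1 gray
      1 black
      12 gray
        12→1: 1 black — skip
        10 gray
          10→4: 4 is gray → back edge
Back edge found, so a cycle exists: 4 → 3 → 9 → 12 → 10 → 4.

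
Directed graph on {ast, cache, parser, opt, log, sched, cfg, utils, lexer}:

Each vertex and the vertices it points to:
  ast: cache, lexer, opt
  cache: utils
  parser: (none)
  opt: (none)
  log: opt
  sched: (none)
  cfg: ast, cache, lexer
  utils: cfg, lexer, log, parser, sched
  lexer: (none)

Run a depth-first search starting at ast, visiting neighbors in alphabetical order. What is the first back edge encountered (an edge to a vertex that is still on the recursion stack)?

cfg->ast

DFS from ast (visiting neighbors in alphabetical order); mark gray on enter, black on exit:
ast gray
  cache gray
    utils gray
      cfg gray
        cfg→ast: ast is gray → back edge
First back edge: cfg → ast.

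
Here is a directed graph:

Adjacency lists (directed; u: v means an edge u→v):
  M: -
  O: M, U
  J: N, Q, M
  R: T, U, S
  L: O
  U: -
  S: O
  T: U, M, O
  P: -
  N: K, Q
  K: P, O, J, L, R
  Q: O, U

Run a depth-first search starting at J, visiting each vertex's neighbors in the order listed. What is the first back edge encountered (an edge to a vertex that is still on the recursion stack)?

DFS from J (visiting each vertex's neighbors in the order listed); mark gray on enter, black on exit:
J gray
  N gray
    K gray
      P gray
      P black
      O gray
        M gray
        M black
        U gray
        U black
      O black
      K→J: J is gray → back edge
First back edge: K → J.

K->J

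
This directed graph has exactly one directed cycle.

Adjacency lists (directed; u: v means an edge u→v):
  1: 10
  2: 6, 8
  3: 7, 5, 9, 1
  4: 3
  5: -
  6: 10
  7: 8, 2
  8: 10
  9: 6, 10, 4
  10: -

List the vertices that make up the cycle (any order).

DFS with gray/black marking from 4:
4 gray
  3 gray
    7 gray
      8 gray
        10 gray
        10 black
      8 black
      2 gray
        6 gray
          6→10: 10 black — skip
        6 black
        2→8: 8 black — skip
      2 black
    7 black
    5 gray
    5 black
    9 gray
      9→6: 6 black — skip
      9→10: 10 black — skip
      9→4: 4 is gray → back edge
Back edge closes the cycle 4 → 3 → 9 → 4; its vertices are {3, 4, 9}.

3, 4, 9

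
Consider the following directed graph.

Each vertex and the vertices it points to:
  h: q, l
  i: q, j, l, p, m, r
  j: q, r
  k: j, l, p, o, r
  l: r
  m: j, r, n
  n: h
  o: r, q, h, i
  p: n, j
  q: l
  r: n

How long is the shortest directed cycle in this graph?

For each vertex v, BFS finds the shortest path from v back to v.
The shortest such closed walk is h → l → r → n → h, length 4.

4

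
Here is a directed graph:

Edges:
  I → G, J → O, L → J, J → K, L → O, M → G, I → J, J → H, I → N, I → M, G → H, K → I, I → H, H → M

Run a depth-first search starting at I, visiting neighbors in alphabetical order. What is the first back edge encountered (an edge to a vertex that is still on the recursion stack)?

M->G

DFS from I (visiting neighbors in alphabetical order); mark gray on enter, black on exit:
I gray
  G gray
    H gray
      M gray
        M→G: G is gray → back edge
First back edge: M → G.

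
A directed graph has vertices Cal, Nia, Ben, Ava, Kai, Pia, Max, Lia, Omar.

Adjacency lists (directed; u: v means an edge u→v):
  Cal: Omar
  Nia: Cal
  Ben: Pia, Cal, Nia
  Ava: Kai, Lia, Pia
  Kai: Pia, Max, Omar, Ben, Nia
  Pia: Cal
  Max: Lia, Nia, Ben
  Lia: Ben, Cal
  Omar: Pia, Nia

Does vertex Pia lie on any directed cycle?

Pia is on a cycle iff Pia can reach itself via ≥1 edge.
Pia → Cal → Omar → Pia — yes.

Yes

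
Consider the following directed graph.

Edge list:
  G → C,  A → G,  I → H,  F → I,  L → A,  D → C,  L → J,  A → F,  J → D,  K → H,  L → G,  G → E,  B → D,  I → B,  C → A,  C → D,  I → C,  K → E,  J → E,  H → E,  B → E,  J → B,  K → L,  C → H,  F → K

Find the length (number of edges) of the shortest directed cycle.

For each vertex v, BFS finds the shortest path from v back to v.
The shortest such closed walk is C → D → C, length 2.

2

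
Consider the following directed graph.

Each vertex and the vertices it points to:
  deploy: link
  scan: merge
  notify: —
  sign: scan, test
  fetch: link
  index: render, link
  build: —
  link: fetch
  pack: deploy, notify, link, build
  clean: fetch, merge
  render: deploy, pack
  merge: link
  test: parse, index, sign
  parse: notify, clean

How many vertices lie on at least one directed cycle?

A vertex is on a directed cycle iff it belongs to a strongly connected component of size ≥ 2 (or has a self-loop).
The vertices on cycles are {link, sign, test, fetch} — 4 in total.

4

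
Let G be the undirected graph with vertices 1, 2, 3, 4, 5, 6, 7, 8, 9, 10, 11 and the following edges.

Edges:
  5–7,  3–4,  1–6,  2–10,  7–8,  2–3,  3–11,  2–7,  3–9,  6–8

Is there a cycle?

No

DFS, tracking each vertex's parent; an edge to a visited non-parent vertex closes a cycle.
Start from 4:
visit 4 (parent –)
  visit 3 (parent 4)
    visit 9 (parent 3)
      9–3: parent, skip
    visit 2 (parent 3)
      visit 7 (parent 2)
        visit 8 (parent 7)
          visit 6 (parent 8)
            visit 1 (parent 6)
              1–6: parent, skip
            6–8: parent, skip
          8–7: parent, skip
        visit 5 (parent 7)
          5–7: parent, skip
        7–2: parent, skip
      visit 10 (parent 2)
        10–2: parent, skip
      2–3: parent, skip
    3–4: parent, skip
    visit 11 (parent 3)
      11–3: parent, skip
No non-parent visited neighbor found — the graph is a forest.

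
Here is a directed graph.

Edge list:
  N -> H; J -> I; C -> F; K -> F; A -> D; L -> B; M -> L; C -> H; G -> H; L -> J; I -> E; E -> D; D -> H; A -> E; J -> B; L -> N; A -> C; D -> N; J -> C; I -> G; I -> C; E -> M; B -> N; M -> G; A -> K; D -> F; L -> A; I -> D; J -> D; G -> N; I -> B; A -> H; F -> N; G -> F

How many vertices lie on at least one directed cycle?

A vertex is on a directed cycle iff it belongs to a strongly connected component of size ≥ 2 (or has a self-loop).
The vertices on cycles are {A, E, I, J, L, M} — 6 in total.

6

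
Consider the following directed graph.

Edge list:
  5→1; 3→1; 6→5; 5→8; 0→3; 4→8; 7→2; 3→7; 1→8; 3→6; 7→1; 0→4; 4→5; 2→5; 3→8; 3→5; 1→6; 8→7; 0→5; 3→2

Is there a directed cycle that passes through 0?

No

0 lies on a cycle iff there is a path from 0 back to itself.
Exploring from 0, it never reaches itself; equivalently, its strongly connected component is a singleton.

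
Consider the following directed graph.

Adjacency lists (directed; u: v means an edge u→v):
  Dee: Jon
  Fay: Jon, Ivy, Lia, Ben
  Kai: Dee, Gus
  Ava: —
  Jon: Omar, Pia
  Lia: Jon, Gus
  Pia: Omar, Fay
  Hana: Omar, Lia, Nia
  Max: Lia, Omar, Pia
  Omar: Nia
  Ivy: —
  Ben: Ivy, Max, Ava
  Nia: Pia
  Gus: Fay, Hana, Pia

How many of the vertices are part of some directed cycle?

10

A vertex is on a directed cycle iff it belongs to a strongly connected component of size ≥ 2 (or has a self-loop).
The vertices on cycles are {Ben, Fay, Gus, Jon, Lia, Max, Nia, Pia, Hana, Omar} — 10 in total.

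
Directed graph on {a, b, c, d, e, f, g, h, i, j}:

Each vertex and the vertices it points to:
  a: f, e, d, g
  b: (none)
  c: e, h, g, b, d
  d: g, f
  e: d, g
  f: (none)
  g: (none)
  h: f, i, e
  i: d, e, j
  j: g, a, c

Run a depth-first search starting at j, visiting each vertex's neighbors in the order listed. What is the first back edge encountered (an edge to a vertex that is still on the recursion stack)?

i→j

DFS from j (visiting each vertex's neighbors in the order listed); mark gray on enter, black on exit:
j gray
  g gray
  g black
  a gray
    f gray
    f black
    e gray
      d gray
        d→g: g black — skip
        d→f: f black — skip
      d black
      e→g: g black — skip
    e black
    a→d: d black — skip
    a→g: g black — skip
  a black
  c gray
    c→e: e black — skip
    h gray
      h→f: f black — skip
      i gray
        i→d: d black — skip
        i→e: e black — skip
        i→j: j is gray → back edge
First back edge: i → j.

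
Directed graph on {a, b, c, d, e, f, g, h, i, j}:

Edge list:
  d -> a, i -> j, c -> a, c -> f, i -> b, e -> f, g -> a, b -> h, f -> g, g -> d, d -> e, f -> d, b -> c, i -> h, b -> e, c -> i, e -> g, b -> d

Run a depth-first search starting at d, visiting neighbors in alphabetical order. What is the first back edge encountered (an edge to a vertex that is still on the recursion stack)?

DFS from d (visiting neighbors in alphabetical order); mark gray on enter, black on exit:
d gray
  a gray
  a black
  e gray
    f gray
      f→d: d is gray → back edge
First back edge: f → d.

f→d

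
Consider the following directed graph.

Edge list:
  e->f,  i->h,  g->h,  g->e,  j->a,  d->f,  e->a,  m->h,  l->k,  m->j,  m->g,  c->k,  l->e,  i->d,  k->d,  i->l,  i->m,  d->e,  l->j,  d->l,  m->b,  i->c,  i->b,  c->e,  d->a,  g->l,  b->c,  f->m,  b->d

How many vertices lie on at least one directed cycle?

9

A vertex is on a directed cycle iff it belongs to a strongly connected component of size ≥ 2 (or has a self-loop).
The vertices on cycles are {b, c, d, e, f, g, k, l, m} — 9 in total.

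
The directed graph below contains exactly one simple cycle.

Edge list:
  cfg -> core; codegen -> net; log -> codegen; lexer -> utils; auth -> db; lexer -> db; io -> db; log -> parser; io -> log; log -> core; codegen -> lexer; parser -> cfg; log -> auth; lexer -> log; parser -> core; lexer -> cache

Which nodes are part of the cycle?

log, lexer, codegen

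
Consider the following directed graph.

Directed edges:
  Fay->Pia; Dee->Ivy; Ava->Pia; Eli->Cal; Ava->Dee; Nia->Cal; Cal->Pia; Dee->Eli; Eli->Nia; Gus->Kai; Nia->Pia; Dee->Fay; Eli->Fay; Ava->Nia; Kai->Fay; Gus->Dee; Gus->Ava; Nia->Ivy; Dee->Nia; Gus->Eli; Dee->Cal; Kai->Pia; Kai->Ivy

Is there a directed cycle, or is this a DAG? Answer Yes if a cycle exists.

No

DFS with white/gray/black marking, starting from Kai:
Kai gray
  Pia gray
  Pia black
  Fay gray
    Fay→Pia: Pia black — skip
  Fay black
  Ivy gray
  Ivy black
Kai black
Eli gray
  Eli→Fay: Fay black — skip
  Cal gray
    Cal→Pia: Pia black — skip
  Cal black
  Nia gray
    Nia→Cal: Cal black — skip
    Nia→Pia: Pia black — skip
    Nia→Ivy: Ivy black — skip
  Nia black
Eli black
Dee gray
  Dee→Eli: Eli black — skip
  Dee→Ivy: Ivy black — skip
  Dee→Fay: Fay black — skip
  Dee→Nia: Nia black — skip
  Dee→Cal: Cal black — skip
Dee black
Gus gray
  Ava gray
    Ava→Dee: Dee black — skip
    Ava→Pia: Pia black — skip
    Ava→Nia: Nia black — skip
  Ava black
  Gus→Eli: Eli black — skip
  Gus→Dee: Dee black — skip
  Gus→Kai: Kai black — skip
Gus black
Every edge goes to a white or black vertex — no back edge, so the graph is acyclic.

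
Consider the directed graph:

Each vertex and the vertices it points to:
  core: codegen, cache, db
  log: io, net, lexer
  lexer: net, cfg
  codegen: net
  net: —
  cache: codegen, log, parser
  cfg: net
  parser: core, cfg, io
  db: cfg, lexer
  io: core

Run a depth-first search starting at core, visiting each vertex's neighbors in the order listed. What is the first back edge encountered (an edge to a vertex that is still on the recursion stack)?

DFS from core (visiting each vertex's neighbors in the order listed); mark gray on enter, black on exit:
core gray
  codegen gray
    net gray
    net black
  codegen black
  cache gray
    cache→codegen: codegen black — skip
    log gray
      io gray
        io→core: core is gray → back edge
First back edge: io → core.

io→core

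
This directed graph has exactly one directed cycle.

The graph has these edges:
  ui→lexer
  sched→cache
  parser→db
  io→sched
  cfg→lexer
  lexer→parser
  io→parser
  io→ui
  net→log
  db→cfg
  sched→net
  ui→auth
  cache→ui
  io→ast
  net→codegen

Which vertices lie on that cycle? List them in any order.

DFS with gray/black marking from parser:
parser gray
  db gray
    cfg gray
      lexer gray
        lexer→parser: parser is gray → back edge
Back edge closes the cycle parser → db → cfg → lexer → parser; its vertices are {db, cfg, lexer, parser}.

db, cfg, lexer, parser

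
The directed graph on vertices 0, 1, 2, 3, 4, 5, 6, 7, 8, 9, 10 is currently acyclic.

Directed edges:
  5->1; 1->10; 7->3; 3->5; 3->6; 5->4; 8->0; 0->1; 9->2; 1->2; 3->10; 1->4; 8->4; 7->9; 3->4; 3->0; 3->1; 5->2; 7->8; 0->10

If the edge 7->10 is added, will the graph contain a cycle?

No

Adding 7→10 creates a cycle iff 10 can already reach 7.
Explore from 10: no path reaches 7. The graph stays acyclic.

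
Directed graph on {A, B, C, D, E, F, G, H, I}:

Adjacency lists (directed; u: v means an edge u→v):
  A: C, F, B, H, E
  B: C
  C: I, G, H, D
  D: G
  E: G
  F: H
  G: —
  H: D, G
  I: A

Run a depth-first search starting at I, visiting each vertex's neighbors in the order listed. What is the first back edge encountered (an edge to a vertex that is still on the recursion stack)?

C→I

DFS from I (visiting each vertex's neighbors in the order listed); mark gray on enter, black on exit:
I gray
  A gray
    C gray
      C→I: I is gray → back edge
First back edge: C → I.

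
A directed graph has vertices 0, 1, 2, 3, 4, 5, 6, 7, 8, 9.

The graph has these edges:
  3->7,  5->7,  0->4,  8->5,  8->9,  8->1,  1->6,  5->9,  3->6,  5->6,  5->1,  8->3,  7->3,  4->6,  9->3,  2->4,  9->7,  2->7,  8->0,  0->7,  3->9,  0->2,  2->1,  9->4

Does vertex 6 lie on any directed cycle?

6 lies on a cycle iff there is a path from 6 back to itself.
Exploring from 6, it never reaches itself; equivalently, its strongly connected component is a singleton.

No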